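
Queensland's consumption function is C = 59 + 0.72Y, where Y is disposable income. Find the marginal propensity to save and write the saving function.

MPS = 0.28; S = -59 + 0.28Y

MPS = 1 − MPC = 1 − 0.72 = 0.28
S = Y − C = -59 + 0.28Y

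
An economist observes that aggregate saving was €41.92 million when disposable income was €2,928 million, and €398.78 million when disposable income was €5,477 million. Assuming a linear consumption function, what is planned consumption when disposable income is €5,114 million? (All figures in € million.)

MPS = ΔS/ΔY = (398.78 − 41.92)/(5477 − 2928) = 356.86/2549 = 0.14
MPC = 1 − MPS = 0.86
Autonomous saving = 41.92 − 0.14(2928) = -368, so a = 368
C = 368 + 0.86(5114) = 368 + 4398.04 = 4766.04

C = 4766.04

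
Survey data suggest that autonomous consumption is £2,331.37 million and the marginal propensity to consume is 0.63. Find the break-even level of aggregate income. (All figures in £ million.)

At break-even, C = Y: 2331.37 + 0.63Y = Y
0.37Y = 2331.37, so Y = 2331.37/0.37 = 6301

Y = 6301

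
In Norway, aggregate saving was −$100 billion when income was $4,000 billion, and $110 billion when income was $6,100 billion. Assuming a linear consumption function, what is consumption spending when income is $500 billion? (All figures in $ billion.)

MPS = ΔS/ΔY = (110 − (-100))/(6100 − 4000) = 210/2100 = 0.1
MPC = 1 − MPS = 0.9
Autonomous saving = -100 − 0.1(4000) = -500, so a = 500
C = 500 + 0.9(500) = 500 + 450 = 950

C = 950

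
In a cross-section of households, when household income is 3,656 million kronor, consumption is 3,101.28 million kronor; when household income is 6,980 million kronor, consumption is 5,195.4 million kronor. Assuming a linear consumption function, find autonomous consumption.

a = 798

MPC = ΔC/ΔY = (5195.4 − 3101.28)/(6980 − 3656) = 2094.12/3324 = 0.63
a = C − MPC·Y = 3101.28 − 0.63(3656) = 3101.28 − 2303.28 = 798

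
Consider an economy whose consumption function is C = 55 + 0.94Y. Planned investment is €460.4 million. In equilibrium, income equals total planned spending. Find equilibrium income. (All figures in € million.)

Y = 8590

Y = C + I = 55 + 0.94Y + 460.4
Y − 0.94Y = 515.4
0.06Y = 515.4, so Y = 515.4/0.06 = 8590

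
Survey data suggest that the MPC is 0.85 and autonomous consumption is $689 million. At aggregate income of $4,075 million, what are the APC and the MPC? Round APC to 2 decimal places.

MPC = 0.85 (the slope of the consumption function)
C = 689 + 0.85(4075) = 4152.75, so APC = 4152.75/4075 = 1.02

APC = 1.02; MPC = 0.85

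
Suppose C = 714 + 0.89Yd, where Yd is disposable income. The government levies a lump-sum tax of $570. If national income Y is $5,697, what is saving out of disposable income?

Yd = Y − T = 5697 − 570 = 5127
C = 714 + 0.89(5127) = 714 + 4563.03 = 5277.03
S = Yd − C = 5127 − 5277.03 = -150.03

S = -150.03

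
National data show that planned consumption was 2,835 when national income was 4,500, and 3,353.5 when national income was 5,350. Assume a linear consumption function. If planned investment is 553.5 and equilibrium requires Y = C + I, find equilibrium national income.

MPC = (3353.5 − 2835)/(5350 − 4500) = 518.5/850 = 0.61
a = 2835 − 0.61(4500) = 90
Equilibrium: Y = 90 + 0.61Y + 553.5
0.39Y = 643.5, so Y = 643.5/0.39 = 1650

Y = 1650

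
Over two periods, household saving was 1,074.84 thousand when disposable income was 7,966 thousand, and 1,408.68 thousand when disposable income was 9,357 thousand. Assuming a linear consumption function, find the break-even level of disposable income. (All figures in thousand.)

MPS = ΔS/ΔY = (1408.68 − 1074.84)/(9357 − 7966) = 333.84/1391 = 0.24
MPC = 1 − MPS = 0.76
From S(7966) = 1074.84: −a + 0.24(7966) = 1074.84, so a = 1911.84 − 1074.84 = 837
Break-even (S = 0): Y = a/MPS = 837/0.24 = 3487.5

Y = 3487.5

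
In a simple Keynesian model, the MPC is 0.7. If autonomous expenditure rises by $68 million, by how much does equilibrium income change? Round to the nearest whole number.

The multiplier is 1/(1 − MPC) = 1/0.3.
ΔY = 68/0.3 = 226.67 ≈ 227

ΔY ≈ 227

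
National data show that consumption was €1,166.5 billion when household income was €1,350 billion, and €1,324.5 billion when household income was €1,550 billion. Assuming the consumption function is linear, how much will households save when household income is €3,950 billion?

S = 729.5

MPC = (1324.5 − 1166.5)/(1550 − 1350) = 158/200 = 0.79
a = 1166.5 − 0.79(1350) = 1166.5 − 1066.5 = 100
C = 100 + 0.79(3950) = 3220.5
S = 3950 − 3220.5 = 729.5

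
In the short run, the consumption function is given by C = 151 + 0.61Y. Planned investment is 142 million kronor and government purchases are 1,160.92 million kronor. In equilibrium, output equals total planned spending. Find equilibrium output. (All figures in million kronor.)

Y = C + I + G = 151 + 0.61Y + 142 + 1160.92
Y − 0.61Y = 1453.92
0.39Y = 1453.92, so Y = 1453.92/0.39 = 3728

Y = 3728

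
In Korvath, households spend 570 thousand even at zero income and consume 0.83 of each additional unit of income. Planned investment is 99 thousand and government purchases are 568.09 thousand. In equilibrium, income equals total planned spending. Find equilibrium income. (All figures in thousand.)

Y = C + I + G = 570 + 0.83Y + 99 + 568.09
Y − 0.83Y = 1237.09
0.17Y = 1237.09, so Y = 1237.09/0.17 = 7277

Y = 7277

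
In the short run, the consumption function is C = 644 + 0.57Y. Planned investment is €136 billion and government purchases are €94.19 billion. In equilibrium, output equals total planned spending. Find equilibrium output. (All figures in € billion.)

Y = 2033

Y = C + I + G = 644 + 0.57Y + 136 + 94.19
Y − 0.57Y = 874.19
0.43Y = 874.19, so Y = 874.19/0.43 = 2033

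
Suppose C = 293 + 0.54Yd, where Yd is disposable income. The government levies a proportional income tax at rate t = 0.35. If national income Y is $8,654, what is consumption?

C = 3330.554

Yd = (1 − 0.35)(8654) = 0.65(8654) = 5625.1
C = 293 + 0.54(5625.1) = 293 + 3037.554 = 3330.554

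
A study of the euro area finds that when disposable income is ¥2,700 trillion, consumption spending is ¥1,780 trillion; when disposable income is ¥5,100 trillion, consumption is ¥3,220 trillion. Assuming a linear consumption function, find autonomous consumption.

a = 160

MPC = ΔC/ΔY = (3220 − 1780)/(5100 − 2700) = 1440/2400 = 0.6
a = C − MPC·Y = 1780 − 0.6(2700) = 1780 − 1620 = 160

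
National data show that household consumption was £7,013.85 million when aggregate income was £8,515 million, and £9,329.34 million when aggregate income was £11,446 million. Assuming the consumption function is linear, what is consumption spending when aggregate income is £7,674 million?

C = 6349.46

MPC = (9329.34 − 7013.85)/(11446 − 8515) = 2315.49/2931 = 0.79
a = 7013.85 − 0.79(8515) = 7013.85 − 6726.85 = 287
C = 287 + 0.79(7674) = 287 + 6062.46 = 6349.46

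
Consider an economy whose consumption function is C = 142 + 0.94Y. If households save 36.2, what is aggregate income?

S = Y − C = -142 + 0.06Y
-142 + 0.06Y = 36.2, so 0.06Y = 178.2 and Y = 2970

Y = 2970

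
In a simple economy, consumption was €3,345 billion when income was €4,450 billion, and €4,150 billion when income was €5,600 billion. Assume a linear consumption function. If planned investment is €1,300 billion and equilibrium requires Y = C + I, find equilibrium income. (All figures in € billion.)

MPC = (4150 − 3345)/(5600 − 4450) = 805/1150 = 0.7
a = 3345 − 0.7(4450) = 230
Equilibrium: Y = 230 + 0.7Y + 1300
0.3Y = 1530, so Y = 1530/0.3 = 5100

Y = 5100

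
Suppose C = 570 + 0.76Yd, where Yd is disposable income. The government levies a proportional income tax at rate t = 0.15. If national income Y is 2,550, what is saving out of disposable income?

Yd = (1 − 0.15)(2550) = 0.85(2550) = 2167.5
C = 570 + 0.76(2167.5) = 570 + 1647.3 = 2217.3
S = Yd − C = 2167.5 − 2217.3 = -49.8

S = -49.8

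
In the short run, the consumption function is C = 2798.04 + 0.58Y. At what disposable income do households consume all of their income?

Y = 6662

At break-even, C = Y: 2798.04 + 0.58Y = Y
0.42Y = 2798.04, so Y = 2798.04/0.42 = 6662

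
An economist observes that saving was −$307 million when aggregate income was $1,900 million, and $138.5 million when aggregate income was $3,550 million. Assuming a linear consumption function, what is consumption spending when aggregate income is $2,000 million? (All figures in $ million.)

C = 2280

MPS = ΔS/ΔY = (138.5 − (-307))/(3550 − 1900) = 445.5/1650 = 0.27
MPC = 1 − MPS = 0.73
Autonomous saving = -307 − 0.27(1900) = -820, so a = 820
C = 820 + 0.73(2000) = 820 + 1460 = 2280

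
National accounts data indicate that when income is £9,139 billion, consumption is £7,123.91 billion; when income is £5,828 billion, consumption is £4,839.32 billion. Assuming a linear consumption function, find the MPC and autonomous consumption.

MPC = ΔC/ΔY = (7123.91 − 4839.32)/(9139 − 5828) = 2284.59/3311 = 0.69
a = C − MPC·Y = 4839.32 − 0.69(5828) = 4839.32 − 4021.32 = 818

MPC = 0.69; a = 818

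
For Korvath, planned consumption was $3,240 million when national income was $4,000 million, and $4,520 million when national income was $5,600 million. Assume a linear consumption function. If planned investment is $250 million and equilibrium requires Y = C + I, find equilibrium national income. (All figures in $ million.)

MPC = (4520 − 3240)/(5600 − 4000) = 1280/1600 = 0.8
a = 3240 − 0.8(4000) = 40
Equilibrium: Y = 40 + 0.8Y + 250
0.2Y = 290, so Y = 290/0.2 = 1450

Y = 1450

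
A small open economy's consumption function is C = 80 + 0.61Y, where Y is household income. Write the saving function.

S = -80 + 0.39Y

S = Y − C = Y − (80 + 0.61Y) = -80 + (1 − 0.61)Y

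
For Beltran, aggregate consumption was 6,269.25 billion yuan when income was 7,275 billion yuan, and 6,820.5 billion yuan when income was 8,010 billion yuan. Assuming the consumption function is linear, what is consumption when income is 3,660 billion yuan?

MPC = (6820.5 − 6269.25)/(8010 − 7275) = 551.25/735 = 0.75
a = 6269.25 − 0.75(7275) = 6269.25 − 5456.25 = 813
C = 813 + 0.75(3660) = 813 + 2745 = 3558

C = 3558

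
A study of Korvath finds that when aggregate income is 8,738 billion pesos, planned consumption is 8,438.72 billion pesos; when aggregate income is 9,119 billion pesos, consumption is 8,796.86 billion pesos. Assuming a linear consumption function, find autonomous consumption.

MPC = ΔC/ΔY = (8796.86 − 8438.72)/(9119 − 8738) = 358.14/381 = 0.94
a = C − MPC·Y = 8438.72 − 0.94(8738) = 8438.72 − 8213.72 = 225

a = 225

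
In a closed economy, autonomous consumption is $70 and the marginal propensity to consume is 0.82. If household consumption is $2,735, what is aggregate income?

70 + 0.82Y = 2735
0.82Y = 2665, so Y = 2665/0.82 = 3250

Y = 3250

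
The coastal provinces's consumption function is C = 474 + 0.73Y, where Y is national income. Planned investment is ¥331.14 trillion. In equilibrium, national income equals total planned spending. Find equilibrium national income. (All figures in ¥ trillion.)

Y = 2982

Y = C + I = 474 + 0.73Y + 331.14
Y − 0.73Y = 805.14
0.27Y = 805.14, so Y = 805.14/0.27 = 2982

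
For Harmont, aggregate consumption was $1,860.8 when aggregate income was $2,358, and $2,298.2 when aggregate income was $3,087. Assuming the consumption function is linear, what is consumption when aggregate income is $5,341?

MPC = (2298.2 − 1860.8)/(3087 − 2358) = 437.4/729 = 0.6
a = 1860.8 − 0.6(2358) = 1860.8 − 1414.8 = 446
C = 446 + 0.6(5341) = 446 + 3204.6 = 3650.6

C = 3650.6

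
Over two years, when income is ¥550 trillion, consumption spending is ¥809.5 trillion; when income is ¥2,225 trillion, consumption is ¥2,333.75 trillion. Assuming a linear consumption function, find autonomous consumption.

a = 309

MPC = ΔC/ΔY = (2333.75 − 809.5)/(2225 − 550) = 1524.25/1675 = 0.91
a = C − MPC·Y = 809.5 − 0.91(550) = 809.5 − 500.5 = 309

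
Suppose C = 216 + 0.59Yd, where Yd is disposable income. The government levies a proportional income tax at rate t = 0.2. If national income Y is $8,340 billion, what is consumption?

C = 4152.48

Yd = (1 − 0.2)(8340) = 0.8(8340) = 6672
C = 216 + 0.59(6672) = 216 + 3936.48 = 4152.48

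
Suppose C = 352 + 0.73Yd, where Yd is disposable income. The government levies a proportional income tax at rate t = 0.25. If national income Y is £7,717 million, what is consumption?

Yd = (1 − 0.25)(7717) = 0.75(7717) = 5787.75
C = 352 + 0.73(5787.75) = 352 + 4225.0575 = 4577.0575

C = 4577.0575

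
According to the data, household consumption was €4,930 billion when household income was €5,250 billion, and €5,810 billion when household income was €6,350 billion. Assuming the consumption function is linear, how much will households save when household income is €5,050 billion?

S = 280

MPC = (5810 − 4930)/(6350 − 5250) = 880/1100 = 0.8
a = 4930 − 0.8(5250) = 4930 − 4200 = 730
C = 730 + 0.8(5050) = 4770
S = 5050 − 4770 = 280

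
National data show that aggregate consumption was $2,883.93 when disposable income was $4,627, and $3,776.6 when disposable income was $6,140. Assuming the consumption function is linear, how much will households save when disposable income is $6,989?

S = 2711.49

MPC = (3776.6 − 2883.93)/(6140 − 4627) = 892.67/1513 = 0.59
a = 2883.93 − 0.59(4627) = 2883.93 − 2729.93 = 154
C = 154 + 0.59(6989) = 4277.51
S = 6989 − 4277.51 = 2711.49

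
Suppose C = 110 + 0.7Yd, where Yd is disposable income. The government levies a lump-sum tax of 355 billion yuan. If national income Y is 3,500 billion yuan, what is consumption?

Yd = Y − T = 3500 − 355 = 3145
C = 110 + 0.7(3145) = 110 + 2201.5 = 2311.5

C = 2311.5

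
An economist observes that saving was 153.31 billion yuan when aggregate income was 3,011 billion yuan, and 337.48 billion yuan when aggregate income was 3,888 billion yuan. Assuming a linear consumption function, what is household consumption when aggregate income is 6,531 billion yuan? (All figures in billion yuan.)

MPS = ΔS/ΔY = (337.48 − 153.31)/(3888 − 3011) = 184.17/877 = 0.21
MPC = 1 − MPS = 0.79
Autonomous saving = 153.31 − 0.21(3011) = -479, so a = 479
C = 479 + 0.79(6531) = 479 + 5159.49 = 5638.49

C = 5638.49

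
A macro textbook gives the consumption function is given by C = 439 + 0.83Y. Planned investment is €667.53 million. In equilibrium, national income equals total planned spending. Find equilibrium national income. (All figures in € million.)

Y = 6509

Y = C + I = 439 + 0.83Y + 667.53
Y − 0.83Y = 1106.53
0.17Y = 1106.53, so Y = 1106.53/0.17 = 6509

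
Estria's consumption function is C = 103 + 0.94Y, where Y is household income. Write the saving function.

S = Y − C = Y − (103 + 0.94Y) = -103 + (1 − 0.94)Y

S = -103 + 0.06Y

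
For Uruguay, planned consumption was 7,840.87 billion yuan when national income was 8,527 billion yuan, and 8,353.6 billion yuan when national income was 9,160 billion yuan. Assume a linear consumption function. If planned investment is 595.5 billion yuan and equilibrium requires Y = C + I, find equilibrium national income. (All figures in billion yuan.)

MPC = (8353.6 − 7840.87)/(9160 − 8527) = 512.73/633 = 0.81
a = 7840.87 − 0.81(8527) = 934
Equilibrium: Y = 934 + 0.81Y + 595.5
0.19Y = 1529.5, so Y = 1529.5/0.19 = 8050

Y = 8050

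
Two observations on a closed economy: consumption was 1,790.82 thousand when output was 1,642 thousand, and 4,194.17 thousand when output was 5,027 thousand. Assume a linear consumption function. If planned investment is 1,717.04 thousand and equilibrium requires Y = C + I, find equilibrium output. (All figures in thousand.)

MPC = (4194.17 − 1790.82)/(5027 − 1642) = 2403.35/3385 = 0.71
a = 1790.82 − 0.71(1642) = 625
Equilibrium: Y = 625 + 0.71Y + 1717.04
0.29Y = 2342.04, so Y = 2342.04/0.29 = 8076

Y = 8076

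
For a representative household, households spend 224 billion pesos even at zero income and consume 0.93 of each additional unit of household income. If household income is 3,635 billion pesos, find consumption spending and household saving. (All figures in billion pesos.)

C = 3604.55; S = 30.45

C = 224 + 0.93(3635) = 224 + 3380.55 = 3604.55
S = Y − C = 3635 − 3604.55 = 30.45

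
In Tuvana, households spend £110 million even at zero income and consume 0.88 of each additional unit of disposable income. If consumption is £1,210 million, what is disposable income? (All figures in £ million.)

Y = 1250

110 + 0.88Y = 1210
0.88Y = 1100, so Y = 1100/0.88 = 1250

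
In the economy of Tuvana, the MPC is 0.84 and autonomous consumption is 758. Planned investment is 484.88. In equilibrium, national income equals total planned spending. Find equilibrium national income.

Y = 7768

Y = C + I = 758 + 0.84Y + 484.88
Y − 0.84Y = 1242.88
0.16Y = 1242.88, so Y = 1242.88/0.16 = 7768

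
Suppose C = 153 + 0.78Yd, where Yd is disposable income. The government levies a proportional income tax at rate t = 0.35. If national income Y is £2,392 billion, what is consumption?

C = 1365.744

Yd = (1 − 0.35)(2392) = 0.65(2392) = 1554.8
C = 153 + 0.78(1554.8) = 153 + 1212.744 = 1365.744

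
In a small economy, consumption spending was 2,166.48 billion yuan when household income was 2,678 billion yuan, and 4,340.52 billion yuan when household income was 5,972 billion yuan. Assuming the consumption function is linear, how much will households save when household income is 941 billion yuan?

S = -79.06

MPC = (4340.52 − 2166.48)/(5972 − 2678) = 2174.04/3294 = 0.66
a = 2166.48 − 0.66(2678) = 2166.48 − 1767.48 = 399
C = 399 + 0.66(941) = 1020.06
S = 941 − 1020.06 = -79.06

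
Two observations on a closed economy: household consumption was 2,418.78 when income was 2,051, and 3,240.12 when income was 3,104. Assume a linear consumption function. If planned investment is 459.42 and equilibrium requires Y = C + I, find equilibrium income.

MPC = (3240.12 − 2418.78)/(3104 − 2051) = 821.34/1053 = 0.78
a = 2418.78 − 0.78(2051) = 819
Equilibrium: Y = 819 + 0.78Y + 459.42
0.22Y = 1278.42, so Y = 1278.42/0.22 = 5811

Y = 5811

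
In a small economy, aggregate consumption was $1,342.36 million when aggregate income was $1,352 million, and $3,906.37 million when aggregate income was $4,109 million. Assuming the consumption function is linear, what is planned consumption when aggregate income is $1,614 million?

MPC = (3906.37 − 1342.36)/(4109 − 1352) = 2564.01/2757 = 0.93
a = 1342.36 − 0.93(1352) = 1342.36 − 1257.36 = 85
C = 85 + 0.93(1614) = 85 + 1501.02 = 1586.02

C = 1586.02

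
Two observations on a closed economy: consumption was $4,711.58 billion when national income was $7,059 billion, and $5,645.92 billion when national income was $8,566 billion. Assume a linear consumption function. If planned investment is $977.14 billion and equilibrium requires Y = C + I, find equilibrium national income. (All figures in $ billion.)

Y = 3453

MPC = (5645.92 − 4711.58)/(8566 − 7059) = 934.34/1507 = 0.62
a = 4711.58 − 0.62(7059) = 335
Equilibrium: Y = 335 + 0.62Y + 977.14
0.38Y = 1312.14, so Y = 1312.14/0.38 = 3453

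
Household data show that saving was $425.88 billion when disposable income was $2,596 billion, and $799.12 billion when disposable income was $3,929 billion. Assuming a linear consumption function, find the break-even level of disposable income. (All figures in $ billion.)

Y = 1075

MPS = ΔS/ΔY = (799.12 − 425.88)/(3929 − 2596) = 373.24/1333 = 0.28
MPC = 1 − MPS = 0.72
From S(2596) = 425.88: −a + 0.28(2596) = 425.88, so a = 726.88 − 425.88 = 301
Break-even (S = 0): Y = a/MPS = 301/0.28 = 1075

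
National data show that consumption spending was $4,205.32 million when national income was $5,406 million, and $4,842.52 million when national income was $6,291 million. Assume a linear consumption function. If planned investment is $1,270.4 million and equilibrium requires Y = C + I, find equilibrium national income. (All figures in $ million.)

MPC = (4842.52 − 4205.32)/(6291 − 5406) = 637.2/885 = 0.72
a = 4205.32 − 0.72(5406) = 313
Equilibrium: Y = 313 + 0.72Y + 1270.4
0.28Y = 1583.4, so Y = 1583.4/0.28 = 5655

Y = 5655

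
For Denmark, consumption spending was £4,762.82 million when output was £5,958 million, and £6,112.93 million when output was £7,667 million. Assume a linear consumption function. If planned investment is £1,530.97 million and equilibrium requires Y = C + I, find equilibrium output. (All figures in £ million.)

Y = 7557

MPC = (6112.93 − 4762.82)/(7667 − 5958) = 1350.11/1709 = 0.79
a = 4762.82 − 0.79(5958) = 56
Equilibrium: Y = 56 + 0.79Y + 1530.97
0.21Y = 1586.97, so Y = 1586.97/0.21 = 7557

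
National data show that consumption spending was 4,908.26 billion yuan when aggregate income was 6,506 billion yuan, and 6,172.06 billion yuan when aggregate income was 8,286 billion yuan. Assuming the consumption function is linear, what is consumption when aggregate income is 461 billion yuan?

C = 616.31

MPC = (6172.06 − 4908.26)/(8286 − 6506) = 1263.8/1780 = 0.71
a = 4908.26 − 0.71(6506) = 4908.26 − 4619.26 = 289
C = 289 + 0.71(461) = 289 + 327.31 = 616.31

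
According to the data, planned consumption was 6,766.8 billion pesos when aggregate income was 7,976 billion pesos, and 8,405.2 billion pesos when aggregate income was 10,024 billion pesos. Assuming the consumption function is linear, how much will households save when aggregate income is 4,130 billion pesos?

S = 440

MPC = (8405.2 − 6766.8)/(10024 − 7976) = 1638.4/2048 = 0.8
a = 6766.8 − 0.8(7976) = 6766.8 − 6380.8 = 386
C = 386 + 0.8(4130) = 3690
S = 4130 − 3690 = 440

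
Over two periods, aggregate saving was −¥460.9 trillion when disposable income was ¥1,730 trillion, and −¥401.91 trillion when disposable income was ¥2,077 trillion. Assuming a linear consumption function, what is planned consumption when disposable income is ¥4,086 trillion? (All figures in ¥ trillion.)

C = 4146.38

MPS = ΔS/ΔY = (-401.91 − (-460.9))/(2077 − 1730) = 58.99/347 = 0.17
MPC = 1 − MPS = 0.83
Autonomous saving = -460.9 − 0.17(1730) = -755, so a = 755
C = 755 + 0.83(4086) = 755 + 3391.38 = 4146.38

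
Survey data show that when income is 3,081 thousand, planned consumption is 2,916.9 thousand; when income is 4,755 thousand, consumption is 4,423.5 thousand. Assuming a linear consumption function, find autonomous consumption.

MPC = ΔC/ΔY = (4423.5 − 2916.9)/(4755 − 3081) = 1506.6/1674 = 0.9
a = C − MPC·Y = 2916.9 − 0.9(3081) = 2916.9 − 2772.9 = 144

a = 144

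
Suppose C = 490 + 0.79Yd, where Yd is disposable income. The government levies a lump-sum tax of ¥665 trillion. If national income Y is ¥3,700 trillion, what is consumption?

C = 2887.65

Yd = Y − T = 3700 − 665 = 3035
C = 490 + 0.79(3035) = 490 + 2397.65 = 2887.65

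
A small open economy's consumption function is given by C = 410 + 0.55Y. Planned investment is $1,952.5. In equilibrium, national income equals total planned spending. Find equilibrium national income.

Y = 5250

Y = C + I = 410 + 0.55Y + 1952.5
Y − 0.55Y = 2362.5
0.45Y = 2362.5, so Y = 2362.5/0.45 = 5250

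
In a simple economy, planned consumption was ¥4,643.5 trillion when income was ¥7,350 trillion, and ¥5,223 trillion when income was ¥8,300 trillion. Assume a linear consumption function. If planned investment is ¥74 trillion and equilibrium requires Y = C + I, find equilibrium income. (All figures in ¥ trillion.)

Y = 600

MPC = (5223 − 4643.5)/(8300 − 7350) = 579.5/950 = 0.61
a = 4643.5 − 0.61(7350) = 160
Equilibrium: Y = 160 + 0.61Y + 74
0.39Y = 234, so Y = 234/0.39 = 600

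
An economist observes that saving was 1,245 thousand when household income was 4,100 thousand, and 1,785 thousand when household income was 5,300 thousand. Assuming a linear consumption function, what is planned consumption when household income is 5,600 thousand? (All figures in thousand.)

MPS = ΔS/ΔY = (1785 − 1245)/(5300 − 4100) = 540/1200 = 0.45
MPC = 1 − MPS = 0.55
Autonomous saving = 1245 − 0.45(4100) = -600, so a = 600
C = 600 + 0.55(5600) = 600 + 3080 = 3680

C = 3680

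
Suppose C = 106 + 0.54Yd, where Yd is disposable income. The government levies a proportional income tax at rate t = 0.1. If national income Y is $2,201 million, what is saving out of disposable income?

Yd = (1 − 0.1)(2201) = 0.9(2201) = 1980.9
C = 106 + 0.54(1980.9) = 106 + 1069.686 = 1175.686
S = Yd − C = 1980.9 − 1175.686 = 805.214

S = 805.214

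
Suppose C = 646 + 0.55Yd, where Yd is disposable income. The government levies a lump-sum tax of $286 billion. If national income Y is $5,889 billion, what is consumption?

C = 3727.65

Yd = Y − T = 5889 − 286 = 5603
C = 646 + 0.55(5603) = 646 + 3081.65 = 3727.65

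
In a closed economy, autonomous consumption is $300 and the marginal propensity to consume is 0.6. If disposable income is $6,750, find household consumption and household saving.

C = 300 + 0.6(6750) = 300 + 4050 = 4350
S = Y − C = 6750 − 4350 = 2400

C = 4350; S = 2400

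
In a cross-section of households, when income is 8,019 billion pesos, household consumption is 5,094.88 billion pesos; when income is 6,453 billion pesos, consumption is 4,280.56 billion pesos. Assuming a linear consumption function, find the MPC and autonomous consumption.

MPC = ΔC/ΔY = (5094.88 − 4280.56)/(8019 − 6453) = 814.32/1566 = 0.52
a = C − MPC·Y = 4280.56 − 0.52(6453) = 4280.56 − 3355.56 = 925

MPC = 0.52; a = 925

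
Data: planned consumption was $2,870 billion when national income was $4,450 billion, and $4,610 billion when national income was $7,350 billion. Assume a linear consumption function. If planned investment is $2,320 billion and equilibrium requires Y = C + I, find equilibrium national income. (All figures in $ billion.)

MPC = (4610 − 2870)/(7350 − 4450) = 1740/2900 = 0.6
a = 2870 − 0.6(4450) = 200
Equilibrium: Y = 200 + 0.6Y + 2320
0.4Y = 2520, so Y = 2520/0.4 = 6300

Y = 6300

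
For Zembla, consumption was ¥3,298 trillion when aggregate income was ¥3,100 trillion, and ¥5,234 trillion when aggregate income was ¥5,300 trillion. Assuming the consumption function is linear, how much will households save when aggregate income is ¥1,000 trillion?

MPC = (5234 − 3298)/(5300 − 3100) = 1936/2200 = 0.88
a = 3298 − 0.88(3100) = 3298 − 2728 = 570
C = 570 + 0.88(1000) = 1450
S = 1000 − 1450 = -450

S = -450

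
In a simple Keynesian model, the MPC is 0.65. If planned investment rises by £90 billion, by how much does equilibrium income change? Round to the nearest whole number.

The multiplier is 1/(1 − MPC) = 1/0.35.
ΔY = 90/0.35 = 257.14 ≈ 257

ΔY ≈ 257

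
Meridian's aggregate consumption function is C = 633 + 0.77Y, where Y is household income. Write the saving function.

S = Y − C = Y − (633 + 0.77Y) = -633 + (1 − 0.77)Y

S = -633 + 0.23Y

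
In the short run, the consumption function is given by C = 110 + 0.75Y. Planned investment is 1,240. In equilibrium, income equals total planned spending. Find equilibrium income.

Y = 5400

Y = C + I = 110 + 0.75Y + 1240
Y − 0.75Y = 1350
0.25Y = 1350, so Y = 1350/0.25 = 5400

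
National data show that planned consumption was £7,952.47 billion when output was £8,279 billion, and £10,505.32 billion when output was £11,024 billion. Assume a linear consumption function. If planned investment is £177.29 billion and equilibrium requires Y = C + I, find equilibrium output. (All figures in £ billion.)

Y = 6147

MPC = (10505.32 − 7952.47)/(11024 − 8279) = 2552.85/2745 = 0.93
a = 7952.47 − 0.93(8279) = 253
Equilibrium: Y = 253 + 0.93Y + 177.29
0.07Y = 430.29, so Y = 430.29/0.07 = 6147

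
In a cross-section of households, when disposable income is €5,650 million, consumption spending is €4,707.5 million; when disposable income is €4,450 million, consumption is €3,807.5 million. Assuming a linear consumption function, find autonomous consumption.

MPC = ΔC/ΔY = (4707.5 − 3807.5)/(5650 − 4450) = 900/1200 = 0.75
a = C − MPC·Y = 3807.5 − 0.75(4450) = 3807.5 − 3337.5 = 470

a = 470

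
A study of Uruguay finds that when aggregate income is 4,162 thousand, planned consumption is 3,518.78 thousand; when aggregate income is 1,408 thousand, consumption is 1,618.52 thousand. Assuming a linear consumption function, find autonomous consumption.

MPC = ΔC/ΔY = (3518.78 − 1618.52)/(4162 − 1408) = 1900.26/2754 = 0.69
a = C − MPC·Y = 1618.52 − 0.69(1408) = 1618.52 − 971.52 = 647

a = 647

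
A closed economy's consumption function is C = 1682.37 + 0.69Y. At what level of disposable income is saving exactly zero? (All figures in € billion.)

At break-even, C = Y: 1682.37 + 0.69Y = Y
0.31Y = 1682.37, so Y = 1682.37/0.31 = 5427

Y = 5427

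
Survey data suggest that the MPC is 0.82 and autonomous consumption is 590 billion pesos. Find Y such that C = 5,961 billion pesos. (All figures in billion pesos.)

590 + 0.82Y = 5961
0.82Y = 5371, so Y = 5371/0.82 = 6550

Y = 6550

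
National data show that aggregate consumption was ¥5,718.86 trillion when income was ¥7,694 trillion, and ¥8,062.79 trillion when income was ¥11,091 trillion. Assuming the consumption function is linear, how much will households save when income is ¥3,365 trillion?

MPC = (8062.79 − 5718.86)/(11091 − 7694) = 2343.93/3397 = 0.69
a = 5718.86 − 0.69(7694) = 5718.86 − 5308.86 = 410
C = 410 + 0.69(3365) = 2731.85
S = 3365 − 2731.85 = 633.15

S = 633.15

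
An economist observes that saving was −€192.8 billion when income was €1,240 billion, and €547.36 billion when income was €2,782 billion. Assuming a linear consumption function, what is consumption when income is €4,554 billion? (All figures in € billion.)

MPS = ΔS/ΔY = (547.36 − (-192.8))/(2782 − 1240) = 740.16/1542 = 0.48
MPC = 1 − MPS = 0.52
Autonomous saving = -192.8 − 0.48(1240) = -788, so a = 788
C = 788 + 0.52(4554) = 788 + 2368.08 = 3156.08

C = 3156.08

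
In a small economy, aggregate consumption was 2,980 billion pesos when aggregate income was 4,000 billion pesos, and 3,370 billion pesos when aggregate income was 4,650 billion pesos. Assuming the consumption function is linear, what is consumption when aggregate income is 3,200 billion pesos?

C = 2500

MPC = (3370 − 2980)/(4650 − 4000) = 390/650 = 0.6
a = 2980 − 0.6(4000) = 2980 − 2400 = 580
C = 580 + 0.6(3200) = 580 + 1920 = 2500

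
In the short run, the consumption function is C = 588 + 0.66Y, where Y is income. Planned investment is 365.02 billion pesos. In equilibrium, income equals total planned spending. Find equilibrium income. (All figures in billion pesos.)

Y = C + I = 588 + 0.66Y + 365.02
Y − 0.66Y = 953.02
0.34Y = 953.02, so Y = 953.02/0.34 = 2803

Y = 2803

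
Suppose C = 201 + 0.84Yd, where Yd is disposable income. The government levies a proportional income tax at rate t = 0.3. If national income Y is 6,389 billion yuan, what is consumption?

Yd = (1 − 0.3)(6389) = 0.7(6389) = 4472.3
C = 201 + 0.84(4472.3) = 201 + 3756.732 = 3957.732

C = 3957.732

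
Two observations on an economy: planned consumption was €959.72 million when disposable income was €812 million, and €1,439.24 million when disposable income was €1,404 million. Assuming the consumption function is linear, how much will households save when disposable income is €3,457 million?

MPC = (1439.24 − 959.72)/(1404 − 812) = 479.52/592 = 0.81
a = 959.72 − 0.81(812) = 959.72 − 657.72 = 302
C = 302 + 0.81(3457) = 3102.17
S = 3457 − 3102.17 = 354.83

S = 354.83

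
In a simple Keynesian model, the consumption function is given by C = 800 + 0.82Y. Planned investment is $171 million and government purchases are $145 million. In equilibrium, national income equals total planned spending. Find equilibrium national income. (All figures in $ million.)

Y = 6200

Y = C + I + G = 800 + 0.82Y + 171 + 145
Y − 0.82Y = 1116
0.18Y = 1116, so Y = 1116/0.18 = 6200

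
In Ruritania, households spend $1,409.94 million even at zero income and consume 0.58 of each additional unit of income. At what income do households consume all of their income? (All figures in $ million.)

At break-even, C = Y: 1409.94 + 0.58Y = Y
0.42Y = 1409.94, so Y = 1409.94/0.42 = 3357

Y = 3357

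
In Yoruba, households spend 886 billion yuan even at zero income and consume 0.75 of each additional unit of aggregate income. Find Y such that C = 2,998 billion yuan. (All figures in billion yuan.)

886 + 0.75Y = 2998
0.75Y = 2112, so Y = 2112/0.75 = 2816

Y = 2816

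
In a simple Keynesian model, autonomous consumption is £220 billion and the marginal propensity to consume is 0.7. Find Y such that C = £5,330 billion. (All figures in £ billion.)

220 + 0.7Y = 5330
0.7Y = 5110, so Y = 5110/0.7 = 7300

Y = 7300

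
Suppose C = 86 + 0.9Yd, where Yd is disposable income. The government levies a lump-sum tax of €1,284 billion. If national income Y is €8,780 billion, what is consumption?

C = 6832.4

Yd = Y − T = 8780 − 1284 = 7496
C = 86 + 0.9(7496) = 86 + 6746.4 = 6832.4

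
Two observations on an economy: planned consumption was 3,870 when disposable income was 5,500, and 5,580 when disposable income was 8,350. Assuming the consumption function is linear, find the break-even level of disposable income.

MPC = (5580 − 3870)/(8350 − 5500) = 1710/2850 = 0.6
a = 3870 − 0.6(5500) = 3870 − 3300 = 570
Break-even: Y = a/(1−MPC) = 570/0.4 = 1425

Y = 1425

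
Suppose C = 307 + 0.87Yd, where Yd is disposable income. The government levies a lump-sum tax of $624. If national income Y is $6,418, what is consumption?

C = 5347.78

Yd = Y − T = 6418 − 624 = 5794
C = 307 + 0.87(5794) = 307 + 5040.78 = 5347.78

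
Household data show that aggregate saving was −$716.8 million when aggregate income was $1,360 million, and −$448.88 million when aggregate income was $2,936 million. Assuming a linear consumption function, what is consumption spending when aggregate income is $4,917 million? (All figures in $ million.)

C = 5029.11

MPS = ΔS/ΔY = (-448.88 − (-716.8))/(2936 − 1360) = 267.92/1576 = 0.17
MPC = 1 − MPS = 0.83
Autonomous saving = -716.8 − 0.17(1360) = -948, so a = 948
C = 948 + 0.83(4917) = 948 + 4081.11 = 5029.11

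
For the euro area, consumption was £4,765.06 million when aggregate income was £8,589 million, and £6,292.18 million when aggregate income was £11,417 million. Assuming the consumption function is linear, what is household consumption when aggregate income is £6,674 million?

MPC = (6292.18 − 4765.06)/(11417 − 8589) = 1527.12/2828 = 0.54
a = 4765.06 − 0.54(8589) = 4765.06 − 4638.06 = 127
C = 127 + 0.54(6674) = 127 + 3603.96 = 3730.96

C = 3730.96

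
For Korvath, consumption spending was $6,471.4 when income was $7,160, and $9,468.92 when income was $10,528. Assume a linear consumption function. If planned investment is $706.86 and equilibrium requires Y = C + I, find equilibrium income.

Y = 7326

MPC = (9468.92 − 6471.4)/(10528 − 7160) = 2997.52/3368 = 0.89
a = 6471.4 − 0.89(7160) = 99
Equilibrium: Y = 99 + 0.89Y + 706.86
0.11Y = 805.86, so Y = 805.86/0.11 = 7326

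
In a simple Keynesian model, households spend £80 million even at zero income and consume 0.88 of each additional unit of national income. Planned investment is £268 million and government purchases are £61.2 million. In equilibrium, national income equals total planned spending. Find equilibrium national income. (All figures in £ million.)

Y = 3410

Y = C + I + G = 80 + 0.88Y + 268 + 61.2
Y − 0.88Y = 409.2
0.12Y = 409.2, so Y = 409.2/0.12 = 3410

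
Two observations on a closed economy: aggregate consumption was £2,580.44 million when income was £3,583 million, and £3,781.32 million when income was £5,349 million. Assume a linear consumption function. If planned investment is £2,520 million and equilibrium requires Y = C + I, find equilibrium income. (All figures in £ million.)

Y = 8325

MPC = (3781.32 − 2580.44)/(5349 − 3583) = 1200.88/1766 = 0.68
a = 2580.44 − 0.68(3583) = 144
Equilibrium: Y = 144 + 0.68Y + 2520
0.32Y = 2664, so Y = 2664/0.32 = 8325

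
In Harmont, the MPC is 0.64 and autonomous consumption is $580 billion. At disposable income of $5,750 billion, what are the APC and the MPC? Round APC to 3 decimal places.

MPC = 0.64 (the slope of the consumption function)
C = 580 + 0.64(5750) = 4260, so APC = 4260/5750 = 0.741

APC = 0.741; MPC = 0.64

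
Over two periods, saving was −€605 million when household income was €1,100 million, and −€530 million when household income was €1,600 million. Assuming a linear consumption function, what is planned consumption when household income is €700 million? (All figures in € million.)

C = 1365

MPS = ΔS/ΔY = (-530 − (-605))/(1600 − 1100) = 75/500 = 0.15
MPC = 1 − MPS = 0.85
Autonomous saving = -605 − 0.15(1100) = -770, so a = 770
C = 770 + 0.85(700) = 770 + 595 = 1365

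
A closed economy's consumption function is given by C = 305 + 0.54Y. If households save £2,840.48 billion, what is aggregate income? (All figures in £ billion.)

S = Y − C = -305 + 0.46Y
-305 + 0.46Y = 2840.48, so 0.46Y = 3145.48 and Y = 6838

Y = 6838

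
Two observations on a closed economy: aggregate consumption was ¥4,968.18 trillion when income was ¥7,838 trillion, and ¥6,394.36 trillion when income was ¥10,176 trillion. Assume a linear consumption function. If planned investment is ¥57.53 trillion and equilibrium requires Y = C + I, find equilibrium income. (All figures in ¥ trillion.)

Y = 627

MPC = (6394.36 − 4968.18)/(10176 − 7838) = 1426.18/2338 = 0.61
a = 4968.18 − 0.61(7838) = 187
Equilibrium: Y = 187 + 0.61Y + 57.53
0.39Y = 244.53, so Y = 244.53/0.39 = 627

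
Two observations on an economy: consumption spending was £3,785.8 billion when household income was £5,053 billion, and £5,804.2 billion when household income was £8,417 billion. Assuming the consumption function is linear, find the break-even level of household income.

Y = 1885

MPC = (5804.2 − 3785.8)/(8417 − 5053) = 2018.4/3364 = 0.6
a = 3785.8 − 0.6(5053) = 3785.8 − 3031.8 = 754
Break-even: Y = a/(1−MPC) = 754/0.4 = 1885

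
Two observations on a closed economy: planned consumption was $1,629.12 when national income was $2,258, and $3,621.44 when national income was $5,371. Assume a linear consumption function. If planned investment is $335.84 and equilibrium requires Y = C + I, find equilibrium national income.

MPC = (3621.44 − 1629.12)/(5371 − 2258) = 1992.32/3113 = 0.64
a = 1629.12 − 0.64(2258) = 184
Equilibrium: Y = 184 + 0.64Y + 335.84
0.36Y = 519.84, so Y = 519.84/0.36 = 1444

Y = 1444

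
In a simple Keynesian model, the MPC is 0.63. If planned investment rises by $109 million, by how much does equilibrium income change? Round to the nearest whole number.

The multiplier is 1/(1 − MPC) = 1/0.37.
ΔY = 109/0.37 = 294.59 ≈ 295

ΔY ≈ 295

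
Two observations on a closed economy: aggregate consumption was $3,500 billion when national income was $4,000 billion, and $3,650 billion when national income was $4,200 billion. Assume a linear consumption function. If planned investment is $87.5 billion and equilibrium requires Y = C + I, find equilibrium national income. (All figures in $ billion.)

Y = 2350

MPC = (3650 − 3500)/(4200 − 4000) = 150/200 = 0.75
a = 3500 − 0.75(4000) = 500
Equilibrium: Y = 500 + 0.75Y + 87.5
0.25Y = 587.5, so Y = 587.5/0.25 = 2350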